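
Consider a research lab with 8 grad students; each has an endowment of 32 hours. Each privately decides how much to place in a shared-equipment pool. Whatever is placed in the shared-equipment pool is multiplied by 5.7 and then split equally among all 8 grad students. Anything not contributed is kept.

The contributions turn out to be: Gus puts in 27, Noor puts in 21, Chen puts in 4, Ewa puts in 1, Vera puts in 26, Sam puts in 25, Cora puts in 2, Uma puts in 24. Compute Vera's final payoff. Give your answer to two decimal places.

98.63 hours

Total contributed: 27 + 21 + 4 + 1 + 26 + 25 + 2 + 24 = 130.
Each receives 5.7 × 130 / 8 = 92.63 from the shared-equipment pool.
Vera keeps 32 − 26 = 6, so Vera's payoff is 6 + 92.63 = 98.63.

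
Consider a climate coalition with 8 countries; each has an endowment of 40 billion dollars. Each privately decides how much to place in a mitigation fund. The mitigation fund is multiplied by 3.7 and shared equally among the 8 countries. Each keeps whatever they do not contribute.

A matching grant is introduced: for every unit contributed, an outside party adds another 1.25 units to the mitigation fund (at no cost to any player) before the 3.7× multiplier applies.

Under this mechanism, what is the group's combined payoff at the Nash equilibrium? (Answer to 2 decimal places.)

2664.00 billion dollars

With the mechanism, a contributed unit returns 3.7 × 2.25 / 8 = 1.0406 per unit of net cost to the contributor — now above 1 — so contributing fully is weakly dominant for every player.
So the Nash equilibrium is full contribution by all 8; the group earns 3.7 × 2.25 × 320 = 2664.00.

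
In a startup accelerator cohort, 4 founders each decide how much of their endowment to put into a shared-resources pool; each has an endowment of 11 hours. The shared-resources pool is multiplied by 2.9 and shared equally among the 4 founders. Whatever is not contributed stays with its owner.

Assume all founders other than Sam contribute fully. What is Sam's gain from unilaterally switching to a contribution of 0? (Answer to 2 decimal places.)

Switching from a contribution of 11 to 0 lets Sam keep an extra 11 hours, but lowers the shared-resources pool by 11, which costs Sam their own share of that drop: 2.9/4 × 11 = 7.97.
Net gain = 11 − 7.97 = 3.03. The private return per contributed unit (0.7250) is below 1, so free-riding is indeed the best response regardless of what the others do.

3.03 hours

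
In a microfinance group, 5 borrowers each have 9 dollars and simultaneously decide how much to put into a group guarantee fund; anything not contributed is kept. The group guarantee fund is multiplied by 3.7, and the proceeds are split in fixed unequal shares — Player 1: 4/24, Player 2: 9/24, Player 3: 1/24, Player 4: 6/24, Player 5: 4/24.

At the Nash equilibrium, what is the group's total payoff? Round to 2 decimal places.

69.30 dollars

A player with share s gets back 3.7·s per unit contributed, so full contribution is dominant for anyone with s > 1/3.7 = 0.2703 and zero contribution is dominant for anyone below.
The only share above 0.2703 is Player 2's 9/24, contributing 9; the remaining 4 contribute 0. Total contributed: 9.
The group guarantee fund pays out 3.7 × 9 = 33.30 in total (split across the unequal shares, but the aggregate is all that matters for the group sum).
The 4 free-riders keep 9 each, adding 36. Group total = 36 + 33.30 = 69.30.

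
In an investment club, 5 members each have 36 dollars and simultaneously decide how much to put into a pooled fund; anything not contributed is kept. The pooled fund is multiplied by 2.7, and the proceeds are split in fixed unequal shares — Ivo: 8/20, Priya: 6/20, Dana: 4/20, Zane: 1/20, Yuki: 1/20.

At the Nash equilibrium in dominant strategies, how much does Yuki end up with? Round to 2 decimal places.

40.86 dollars

A player with share s gets back 2.7·s per unit contributed, so full contribution is dominant for anyone with s > 1/2.7 = 0.3704 and zero contribution is dominant for anyone below.
Ivo alone (share 8/20) is above the threshold, contributing 36; the remaining 4 contribute 0. Total contributed: 36.
Yuki keeps 36 and receives 2.7 × 36 × 1/20 = 4.86 from the pooled fund, for a payoff of 40.86.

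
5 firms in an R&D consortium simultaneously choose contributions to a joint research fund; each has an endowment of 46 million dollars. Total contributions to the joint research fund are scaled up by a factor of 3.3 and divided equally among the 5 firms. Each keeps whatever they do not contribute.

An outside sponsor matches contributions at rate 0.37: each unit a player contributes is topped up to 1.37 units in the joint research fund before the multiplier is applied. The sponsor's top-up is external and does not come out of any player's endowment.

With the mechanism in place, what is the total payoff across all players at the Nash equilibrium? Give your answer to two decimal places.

The effective private return is 3.3 × 1.37 / 5 = 0.9042, which is still under 1, so the mechanism doesn't change anyone's dominant strategy: zero contribution.
Everyone keeps their endowment and the group total is 5 × 46 = 230.

230.00 million dollars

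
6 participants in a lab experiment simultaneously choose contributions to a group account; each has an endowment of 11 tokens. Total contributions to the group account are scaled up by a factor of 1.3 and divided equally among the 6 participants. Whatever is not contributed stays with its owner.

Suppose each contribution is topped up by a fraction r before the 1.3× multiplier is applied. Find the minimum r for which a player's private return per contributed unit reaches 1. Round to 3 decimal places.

With matching at rate r, one contributed unit becomes (1 + r) in the group account and returns 1.3 × (1 + r) / 6 to the contributor.
Setting this equal to 1: 1 + r = 6/1.3 = 4.6154.
So the minimum matching rate is r = 4.6154 − 1 = 3.615.

3.615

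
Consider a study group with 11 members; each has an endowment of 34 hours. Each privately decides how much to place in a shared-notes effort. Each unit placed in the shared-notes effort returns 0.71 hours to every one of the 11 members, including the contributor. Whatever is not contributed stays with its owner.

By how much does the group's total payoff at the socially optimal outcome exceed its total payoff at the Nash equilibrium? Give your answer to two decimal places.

The private return per contributed unit is 0.71 < 1, so contributing 0 is dominant for every player. At the Nash equilibrium everyone keeps their 34, and the group total is 11 × 34 = 374.
Each contributed unit returns 7.810 to the group as a whole (0.71 to each of 11 players), which exceeds 1, so the social optimum is full contribution: group total = 7.810 × 374 = 2920.94.
Efficiency loss = 2920.94 − 374 = 2546.94.

2546.94 hours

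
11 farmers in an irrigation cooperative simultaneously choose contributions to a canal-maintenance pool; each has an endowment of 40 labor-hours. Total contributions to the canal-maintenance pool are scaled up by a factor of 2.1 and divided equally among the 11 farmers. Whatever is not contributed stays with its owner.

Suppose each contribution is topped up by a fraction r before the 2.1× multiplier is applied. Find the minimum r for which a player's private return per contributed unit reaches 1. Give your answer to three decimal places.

With matching at rate r, one contributed unit becomes (1 + r) in the canal-maintenance pool and returns 2.1 × (1 + r) / 11 to the contributor.
Setting this equal to 1: 1 + r = 11/2.1 = 5.2381.
So the minimum matching rate is r = 5.2381 − 1 = 4.238.

4.238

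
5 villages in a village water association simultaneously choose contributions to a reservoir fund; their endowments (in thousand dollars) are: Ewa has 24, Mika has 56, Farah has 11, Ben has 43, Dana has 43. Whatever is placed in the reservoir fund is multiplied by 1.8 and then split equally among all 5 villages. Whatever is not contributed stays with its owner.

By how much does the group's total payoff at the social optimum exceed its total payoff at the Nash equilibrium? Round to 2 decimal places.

141.60 thousand dollars

The private return per contributed unit is 1.8/5 = 0.3600 < 1 for every player regardless of endowment, so the Nash equilibrium is zero contribution and the group total is Σ E_j = 24 + 56 + 11 + 43 + 43 = 177.
Each contributed unit returns 1.800 to the group, so the social optimum is full contribution by everyone: group total = 1.800 × 177 = 318.60.
Efficiency loss = (1.800 − 1) × 177 = 141.60.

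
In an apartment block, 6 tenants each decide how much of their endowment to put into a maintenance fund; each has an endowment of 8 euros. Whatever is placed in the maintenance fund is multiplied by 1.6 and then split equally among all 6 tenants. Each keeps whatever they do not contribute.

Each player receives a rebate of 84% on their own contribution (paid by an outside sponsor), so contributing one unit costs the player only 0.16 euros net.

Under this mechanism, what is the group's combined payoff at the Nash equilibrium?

117.12 euros

Under the mechanism each unit contributed yields (1.6/6) / 0.16 = 1.6667 back to its contributor per unit of net cost, which exceeds 1, making full contribution the dominant choice for everyone.
So the Nash equilibrium is full contribution by all 6; the group earns 6 × (8 × 0.84 + 1.6 × 8) = 117.12.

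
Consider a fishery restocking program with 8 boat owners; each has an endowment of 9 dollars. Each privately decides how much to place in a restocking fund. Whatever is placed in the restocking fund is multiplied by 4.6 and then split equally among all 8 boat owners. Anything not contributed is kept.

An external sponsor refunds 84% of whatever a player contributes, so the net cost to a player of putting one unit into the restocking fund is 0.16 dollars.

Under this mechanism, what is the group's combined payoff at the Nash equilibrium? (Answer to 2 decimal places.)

The effective private return per unit is now (4.6/8) / 0.16 = 3.5938 > 1, so every player's dominant strategy flips to full contribution.
At the Nash equilibrium everyone contributes 9. Group total payoff = 8 × (9 × 0.84 + 4.6 × 9) = 391.68.

391.68 dollars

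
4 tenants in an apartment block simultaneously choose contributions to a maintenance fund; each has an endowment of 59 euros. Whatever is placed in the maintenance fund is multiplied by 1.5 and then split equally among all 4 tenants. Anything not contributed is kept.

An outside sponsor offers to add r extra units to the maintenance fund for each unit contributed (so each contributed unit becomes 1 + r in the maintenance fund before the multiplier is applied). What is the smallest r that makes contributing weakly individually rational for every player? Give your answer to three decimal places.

1.667

With matching at rate r, one contributed unit becomes (1 + r) in the maintenance fund and returns 1.5 × (1 + r) / 4 to the contributor.
Setting this equal to 1: 1 + r = 4/1.5 = 2.6667.
So the minimum matching rate is r = 2.6667 − 1 = 1.667.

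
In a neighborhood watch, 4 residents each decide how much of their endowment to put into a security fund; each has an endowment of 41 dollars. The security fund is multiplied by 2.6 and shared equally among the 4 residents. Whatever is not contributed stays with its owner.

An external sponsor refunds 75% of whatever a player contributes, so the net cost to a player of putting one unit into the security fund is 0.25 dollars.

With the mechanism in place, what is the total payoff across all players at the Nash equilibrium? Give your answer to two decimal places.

549.40 dollars

With the mechanism, a contributed unit returns (2.6/4) / 0.25 = 2.6000 per unit of net cost to the contributor — now above 1 — so contributing fully is weakly dominant for every player.
At the Nash equilibrium everyone contributes 41. Group total payoff = 4 × (41 × 0.75 + 2.6 × 41) = 549.40.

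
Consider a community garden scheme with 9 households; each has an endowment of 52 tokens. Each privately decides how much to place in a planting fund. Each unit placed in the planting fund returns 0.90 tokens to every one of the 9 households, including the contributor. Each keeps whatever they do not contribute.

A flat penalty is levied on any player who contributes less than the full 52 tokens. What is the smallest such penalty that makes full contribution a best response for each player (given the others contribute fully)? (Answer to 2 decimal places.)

5.20 tokens

Given the others contribute fully, the best deviation is to contribute 0 (any partial contribution still incurs the fine and gives up units whose private return 0.90 is below 1).
Deviating from 52 to 0 saves 52 tokens but forfeits the deviator's share of the drop in the planting fund: 0.90 × 52 = 46.80.
So the deviation gain is 52 − 46.80 = 5.20, and the fine must be at least 5.20 tokens to wipe it out.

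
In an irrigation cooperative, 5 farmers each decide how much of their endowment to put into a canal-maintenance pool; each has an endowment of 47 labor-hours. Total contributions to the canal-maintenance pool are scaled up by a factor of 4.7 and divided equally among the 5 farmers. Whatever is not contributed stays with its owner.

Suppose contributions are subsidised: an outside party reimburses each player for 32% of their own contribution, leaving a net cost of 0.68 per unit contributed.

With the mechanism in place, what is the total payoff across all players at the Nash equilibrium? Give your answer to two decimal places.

The effective private return per unit is now (4.7/5) / 0.68 = 1.3824 > 1, so every player's dominant strategy flips to full contribution.
So the Nash equilibrium is full contribution by all 5; the group earns 5 × (47 × 0.32 + 4.7 × 47) = 1179.70.

1179.70 labor-hours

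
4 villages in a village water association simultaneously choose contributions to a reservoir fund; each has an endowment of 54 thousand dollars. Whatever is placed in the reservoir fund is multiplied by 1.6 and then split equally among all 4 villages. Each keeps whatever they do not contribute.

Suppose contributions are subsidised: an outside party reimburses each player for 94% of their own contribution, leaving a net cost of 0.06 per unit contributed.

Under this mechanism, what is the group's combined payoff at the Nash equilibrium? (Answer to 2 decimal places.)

The effective private return per unit is now (1.6/4) / 0.06 = 6.6667 > 1, so every player's dominant strategy flips to full contribution.
At the Nash equilibrium everyone contributes 54. Group total payoff = 4 × (54 × 0.94 + 1.6 × 54) = 548.64.

548.64 thousand dollars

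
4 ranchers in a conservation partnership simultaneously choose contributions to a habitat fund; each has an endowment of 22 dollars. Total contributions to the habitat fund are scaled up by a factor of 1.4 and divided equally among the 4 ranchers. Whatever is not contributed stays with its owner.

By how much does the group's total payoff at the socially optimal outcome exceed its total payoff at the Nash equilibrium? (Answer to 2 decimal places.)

35.20 dollars

Each contributed unit returns 1.4/4 = 0.3500 to its contributor — below 1 — so contributing 0 is dominant for every player. At the Nash equilibrium everyone keeps their 22, and the group total is 4 × 22 = 88.
Each contributed unit returns 1.400 to the group as a whole (0.3500 to each of 4 players), which exceeds 1, so the social optimum is full contribution: group total = 1.400 × 88 = 123.20.
Efficiency loss = 123.20 − 88 = 35.20.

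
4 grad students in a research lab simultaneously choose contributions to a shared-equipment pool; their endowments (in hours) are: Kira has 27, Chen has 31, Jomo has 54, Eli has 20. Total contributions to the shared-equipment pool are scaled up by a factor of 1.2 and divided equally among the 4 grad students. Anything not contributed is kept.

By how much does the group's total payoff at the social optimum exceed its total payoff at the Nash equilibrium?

The private return per contributed unit is 1.2/4 = 0.3000 < 1 for every player regardless of endowment, so the Nash equilibrium is zero contribution and the group total is Σ E_j = 27 + 31 + 54 + 20 = 132.
Each contributed unit returns 1.200 to the group, so the social optimum is full contribution by everyone: group total = 1.200 × 132 = 158.40.
Efficiency loss = (1.200 − 1) × 132 = 26.40.

26.40 hours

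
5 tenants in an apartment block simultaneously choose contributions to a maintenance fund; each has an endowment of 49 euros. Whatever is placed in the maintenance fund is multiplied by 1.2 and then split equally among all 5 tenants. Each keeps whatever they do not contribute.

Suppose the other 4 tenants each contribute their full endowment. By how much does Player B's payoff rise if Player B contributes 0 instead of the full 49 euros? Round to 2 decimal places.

Switching from a contribution of 49 to 0 lets Player B keep an extra 49 euros, but lowers the maintenance fund by 49, which costs Player B their own share of that drop: 1.2/5 × 49 = 11.76.
Net gain = 49 − 11.76 = 37.24. The private return per contributed unit (0.2400) is below 1, so free-riding is indeed the best response regardless of what the others do.

37.24 euros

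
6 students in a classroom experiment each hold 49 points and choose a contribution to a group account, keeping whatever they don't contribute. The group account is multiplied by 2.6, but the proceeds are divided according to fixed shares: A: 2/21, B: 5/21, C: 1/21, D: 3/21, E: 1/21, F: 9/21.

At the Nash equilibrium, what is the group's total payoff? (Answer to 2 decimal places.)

372.40 points

Each unit j contributes comes back to j as 2.6 × (j's share), so j prefers to contribute only if that share exceeds 1/2.6 = 0.3846; otherwise keeping the unit dominates.
Only F (9/21) clears that bar, contributing 49; the remaining 5 contribute 0. Total contributed: 49.
The group account pays out 2.6 × 49 = 127.40 in total (split across the unequal shares, but the aggregate is all that matters for the group sum).
The 5 free-riders keep 49 each, adding 245. Group total = 245 + 127.40 = 372.40.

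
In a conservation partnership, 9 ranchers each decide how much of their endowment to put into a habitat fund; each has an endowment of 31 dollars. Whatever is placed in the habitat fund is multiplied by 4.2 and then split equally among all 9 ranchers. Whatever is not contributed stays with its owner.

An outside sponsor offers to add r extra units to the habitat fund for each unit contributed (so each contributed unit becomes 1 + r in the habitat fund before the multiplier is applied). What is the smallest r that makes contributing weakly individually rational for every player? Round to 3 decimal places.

1.143

With matching at rate r, one contributed unit becomes (1 + r) in the habitat fund and returns 4.2 × (1 + r) / 9 to the contributor.
Setting this equal to 1: 1 + r = 9/4.2 = 2.1429.
So the minimum matching rate is r = 2.1429 − 1 = 1.143.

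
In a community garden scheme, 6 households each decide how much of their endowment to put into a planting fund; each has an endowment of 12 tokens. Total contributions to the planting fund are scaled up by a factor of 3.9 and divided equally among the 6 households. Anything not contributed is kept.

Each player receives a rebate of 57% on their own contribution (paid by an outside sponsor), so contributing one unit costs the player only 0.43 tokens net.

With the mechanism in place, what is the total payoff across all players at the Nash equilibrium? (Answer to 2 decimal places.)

With the mechanism, a contributed unit returns (3.9/6) / 0.43 = 1.5116 per unit of net cost to the contributor — now above 1 — so contributing fully is weakly dominant for every player.
At the Nash equilibrium everyone contributes 12. Group total payoff = 6 × (12 × 0.57 + 3.9 × 12) = 321.84.

321.84 tokens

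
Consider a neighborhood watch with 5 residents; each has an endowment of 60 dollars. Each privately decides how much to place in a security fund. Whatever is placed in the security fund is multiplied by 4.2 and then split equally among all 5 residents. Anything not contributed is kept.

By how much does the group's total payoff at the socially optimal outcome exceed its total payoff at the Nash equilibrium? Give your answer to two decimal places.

960.00 dollars

Each contributed unit returns 4.2/5 = 0.8400 to its contributor — below 1 — so contributing 0 is dominant for every player. At the Nash equilibrium everyone keeps their 60, and the group total is 5 × 60 = 300.
Each contributed unit returns 4.200 to the group as a whole (0.8400 to each of 5 players), which exceeds 1, so the social optimum is full contribution: group total = 4.200 × 300 = 1260.00.
Efficiency loss = 1260.00 − 300 = 960.00.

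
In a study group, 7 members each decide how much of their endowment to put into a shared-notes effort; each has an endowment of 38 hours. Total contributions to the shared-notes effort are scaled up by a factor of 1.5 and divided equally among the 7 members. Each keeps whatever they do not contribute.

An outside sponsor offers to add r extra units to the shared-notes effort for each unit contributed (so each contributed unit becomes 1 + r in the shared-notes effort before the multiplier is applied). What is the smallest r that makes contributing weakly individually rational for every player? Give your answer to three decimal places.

3.667

With matching at rate r, one contributed unit becomes (1 + r) in the shared-notes effort and returns 1.5 × (1 + r) / 7 to the contributor.
Setting this equal to 1: 1 + r = 7/1.5 = 4.6667.
So the minimum matching rate is r = 4.6667 − 1 = 3.667.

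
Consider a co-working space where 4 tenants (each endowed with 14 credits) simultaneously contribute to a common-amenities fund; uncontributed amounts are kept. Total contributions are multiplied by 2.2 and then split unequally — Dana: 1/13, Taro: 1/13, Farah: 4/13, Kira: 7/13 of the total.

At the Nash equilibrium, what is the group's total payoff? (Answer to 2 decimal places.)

72.80 credits

Player j's private return per contributed unit is 2.2 × (j's share). Contributing is weakly dominant for j when that share is at least 1/2.2 = 0.4545, and contributing 0 is dominant otherwise.
Only Kira (7/13) clears that bar, contributing 14; the remaining 3 contribute 0. Total contributed: 14.
The common-amenities fund pays out 2.2 × 14 = 30.80 in total (split across the unequal shares, but the aggregate is all that matters for the group sum).
The 3 free-riders keep 14 each, adding 42. Group total = 42 + 30.80 = 72.80.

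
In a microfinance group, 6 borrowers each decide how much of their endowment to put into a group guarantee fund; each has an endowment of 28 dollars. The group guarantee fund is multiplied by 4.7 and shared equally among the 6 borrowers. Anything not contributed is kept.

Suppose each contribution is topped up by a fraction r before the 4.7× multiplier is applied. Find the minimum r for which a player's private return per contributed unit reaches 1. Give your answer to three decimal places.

0.277

With matching at rate r, one contributed unit becomes (1 + r) in the group guarantee fund and returns 4.7 × (1 + r) / 6 to the contributor.
Setting this equal to 1: 1 + r = 6/4.7 = 1.2766.
So the minimum matching rate is r = 1.2766 − 1 = 0.277.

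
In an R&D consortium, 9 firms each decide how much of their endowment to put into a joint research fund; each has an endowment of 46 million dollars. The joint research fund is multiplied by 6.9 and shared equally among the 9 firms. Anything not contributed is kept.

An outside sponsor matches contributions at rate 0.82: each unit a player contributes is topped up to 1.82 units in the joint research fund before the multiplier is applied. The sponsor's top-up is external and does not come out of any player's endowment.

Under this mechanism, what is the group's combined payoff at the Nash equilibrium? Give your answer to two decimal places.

The effective private return per unit is now 6.9 × 1.82 / 9 = 1.3953 > 1, so every player's dominant strategy flips to full contribution.
So the Nash equilibrium is full contribution by all 9; the group earns 6.9 × 1.82 × 414 = 5199.01.

5199.01 million dollars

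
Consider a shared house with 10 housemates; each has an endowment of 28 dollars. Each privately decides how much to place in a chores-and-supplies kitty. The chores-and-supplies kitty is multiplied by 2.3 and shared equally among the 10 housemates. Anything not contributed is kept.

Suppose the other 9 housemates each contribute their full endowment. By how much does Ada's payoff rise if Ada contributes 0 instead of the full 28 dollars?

Switching from a contribution of 28 to 0 lets Ada keep an extra 28 dollars, but lowers the chores-and-supplies kitty by 28, which costs Ada their own share of that drop: 2.3/10 × 28 = 6.44.
Net gain = 28 − 6.44 = 21.56. The private return per contributed unit (0.2300) is below 1, so free-riding is indeed the best response regardless of what the others do.

21.56 dollars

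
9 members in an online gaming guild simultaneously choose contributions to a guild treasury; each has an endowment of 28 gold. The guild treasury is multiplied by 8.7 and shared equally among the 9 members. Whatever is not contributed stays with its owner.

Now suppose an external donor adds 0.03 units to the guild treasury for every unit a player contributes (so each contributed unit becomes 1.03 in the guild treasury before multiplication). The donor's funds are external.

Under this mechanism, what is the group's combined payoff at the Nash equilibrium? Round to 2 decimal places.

252.00 gold

Even with the mechanism, each unit contributed returns only 8.7 × 1.03 / 9 = 0.9957 per unit of net cost, so contributing nothing is still dominant.
Everyone keeps their endowment and the group total is 9 × 28 = 252.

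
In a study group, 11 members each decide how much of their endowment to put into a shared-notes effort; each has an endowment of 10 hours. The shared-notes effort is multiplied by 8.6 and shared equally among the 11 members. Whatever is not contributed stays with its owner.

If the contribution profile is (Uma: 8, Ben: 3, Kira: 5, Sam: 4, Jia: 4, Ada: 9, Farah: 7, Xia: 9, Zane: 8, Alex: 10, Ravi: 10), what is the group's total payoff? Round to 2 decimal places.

Total contributed: 8 + 3 + 5 + 4 + 4 + 9 + 7 + 9 + 8 + 10 + 10 = 77; total kept: 11 × 10 − 77 = 33.
The shared-notes effort pays out 8.6 × 77 = 662.20 in aggregate.
Group total = 33 + 662.20 = 695.20.

695.20 hours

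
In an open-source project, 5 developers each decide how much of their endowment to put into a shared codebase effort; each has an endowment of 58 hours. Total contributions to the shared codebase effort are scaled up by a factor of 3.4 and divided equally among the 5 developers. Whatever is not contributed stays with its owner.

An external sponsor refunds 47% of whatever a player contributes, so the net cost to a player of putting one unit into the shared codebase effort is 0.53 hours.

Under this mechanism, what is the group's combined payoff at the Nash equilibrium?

With the mechanism, a contributed unit returns (3.4/5) / 0.53 = 1.2830 per unit of net cost to the contributor — now above 1 — so contributing fully is weakly dominant for every player.
So the Nash equilibrium is full contribution by all 5; the group earns 5 × (58 × 0.47 + 3.4 × 58) = 1122.30.

1122.30 hours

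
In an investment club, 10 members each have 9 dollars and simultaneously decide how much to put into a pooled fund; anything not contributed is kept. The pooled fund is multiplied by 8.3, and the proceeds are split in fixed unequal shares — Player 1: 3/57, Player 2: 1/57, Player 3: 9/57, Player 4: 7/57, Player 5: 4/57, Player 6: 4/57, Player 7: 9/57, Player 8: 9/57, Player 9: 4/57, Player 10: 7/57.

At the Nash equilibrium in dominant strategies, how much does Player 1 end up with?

For player j, contributing a unit is worthwhile iff 8.3 × (j's share) ≥ 1, i.e. iff j's share is at least 0.1205.
The shares above 0.1205 belong to Player 3, Player 4, Player 7, Player 8 and Player 10, contributing 9 each; the remaining 5 contribute 0. Total contributed: 45.
Player 1 keeps 9 and receives 8.3 × 45 × 3/57 = 19.66 from the pooled fund, for a payoff of 28.66.

28.66 dollars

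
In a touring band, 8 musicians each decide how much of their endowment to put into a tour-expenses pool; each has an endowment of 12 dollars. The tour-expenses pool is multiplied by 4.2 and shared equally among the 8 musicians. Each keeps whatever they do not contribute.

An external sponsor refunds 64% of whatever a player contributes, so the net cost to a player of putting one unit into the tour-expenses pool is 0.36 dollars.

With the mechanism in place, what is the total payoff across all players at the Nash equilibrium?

464.64 dollars

With the mechanism, a contributed unit returns (4.2/8) / 0.36 = 1.4583 per unit of net cost to the contributor — now above 1 — so contributing fully is weakly dominant for every player.
At the Nash equilibrium everyone contributes 12. Group total payoff = 8 × (12 × 0.64 + 4.2 × 12) = 464.64.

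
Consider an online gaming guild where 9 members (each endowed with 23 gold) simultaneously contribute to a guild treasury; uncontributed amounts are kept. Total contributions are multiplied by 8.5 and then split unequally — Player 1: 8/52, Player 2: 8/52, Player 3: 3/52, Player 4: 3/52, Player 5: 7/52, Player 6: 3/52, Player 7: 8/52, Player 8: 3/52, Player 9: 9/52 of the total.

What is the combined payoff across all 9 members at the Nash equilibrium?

1069.50 gold

Each unit j contributes comes back to j as 8.5 × (j's share), so j prefers to contribute only if that share exceeds 1/8.5 = 0.1176; otherwise keeping the unit dominates.
The shares above 0.1176 belong to Player 1, Player 2, Player 5, Player 7 and Player 9, contributing 23 each; the remaining 4 contribute 0. Total contributed: 115.
The guild treasury pays out 8.5 × 115 = 977.50 in total (split across the unequal shares, but the aggregate is all that matters for the group sum).
The 4 free-riders keep 23 each, adding 92. Group total = 92 + 977.50 = 1069.50.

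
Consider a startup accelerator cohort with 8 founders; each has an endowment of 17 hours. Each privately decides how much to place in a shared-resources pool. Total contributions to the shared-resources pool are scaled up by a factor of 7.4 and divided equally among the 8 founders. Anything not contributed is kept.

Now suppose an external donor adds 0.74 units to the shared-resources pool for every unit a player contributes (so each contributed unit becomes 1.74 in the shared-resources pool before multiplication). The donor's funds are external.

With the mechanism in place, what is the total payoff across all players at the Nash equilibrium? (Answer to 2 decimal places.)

1751.14 hours

With the mechanism, a contributed unit returns 7.4 × 1.74 / 8 = 1.6095 per unit of net cost to the contributor — now above 1 — so contributing fully is weakly dominant for every player.
At the Nash equilibrium everyone contributes 17. Group total payoff = 7.4 × 1.74 × 136 = 1751.14.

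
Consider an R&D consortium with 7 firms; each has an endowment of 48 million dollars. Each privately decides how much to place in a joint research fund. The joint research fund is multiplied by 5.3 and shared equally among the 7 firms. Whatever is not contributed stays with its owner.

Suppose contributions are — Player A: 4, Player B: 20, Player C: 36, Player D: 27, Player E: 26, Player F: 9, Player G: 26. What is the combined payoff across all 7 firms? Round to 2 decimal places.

Total contributed: 4 + 20 + 36 + 27 + 26 + 9 + 26 = 148; total kept: 7 × 48 − 148 = 188.
The joint research fund pays out 5.3 × 148 = 784.40 in aggregate.
Group total = 188 + 784.40 = 972.40.

972.40 million dollars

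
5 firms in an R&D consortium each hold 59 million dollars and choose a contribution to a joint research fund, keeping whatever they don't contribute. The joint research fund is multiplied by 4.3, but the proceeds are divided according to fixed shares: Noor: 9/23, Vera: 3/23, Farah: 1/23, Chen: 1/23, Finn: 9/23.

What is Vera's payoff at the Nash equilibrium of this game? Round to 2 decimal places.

For player j, contributing a unit is worthwhile iff 4.3 × (j's share) ≥ 1, i.e. iff j's share is at least 0.2326.
Noor and Finn are above the threshold, contributing 59 each; the remaining 3 contribute 0. Total contributed: 118.
Vera keeps 59 and receives 4.3 × 118 × 3/23 = 66.18 from the joint research fund, for a payoff of 125.18.

125.18 million dollars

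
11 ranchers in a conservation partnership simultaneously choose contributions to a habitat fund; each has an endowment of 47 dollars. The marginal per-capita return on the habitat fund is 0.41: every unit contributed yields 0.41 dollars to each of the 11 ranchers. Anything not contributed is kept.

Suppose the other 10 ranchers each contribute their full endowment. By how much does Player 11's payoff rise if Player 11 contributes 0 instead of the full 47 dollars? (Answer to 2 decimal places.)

Switching from a contribution of 47 to 0 lets Player 11 keep an extra 47 dollars, but lowers the habitat fund by 47, which costs Player 11 their own share of that drop: 0.41 × 47 = 19.27.
Net gain = 47 − 19.27 = 27.73. The private return per contributed unit (0.41) is below 1, so free-riding is indeed the best response regardless of what the others do.

27.73 dollars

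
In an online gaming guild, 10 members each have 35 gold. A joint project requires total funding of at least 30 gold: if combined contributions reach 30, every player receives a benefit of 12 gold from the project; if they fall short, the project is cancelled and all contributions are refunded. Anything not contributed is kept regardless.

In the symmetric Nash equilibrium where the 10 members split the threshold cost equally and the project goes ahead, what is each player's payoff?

44 gold

Equal share of the threshold: 30/10 = 3.
At this profile no one gains by cutting their contribution: any cut drops the total below 30, the project is cancelled, contributions are refunded, and the deviator ends with 35, which is less than 35 − 3 + 12 = 44. Contributing more than 3 just wastes the excess. So contributing exactly 3 is a best response.
Each player's payoff: 35 − 3 + 12 = 44.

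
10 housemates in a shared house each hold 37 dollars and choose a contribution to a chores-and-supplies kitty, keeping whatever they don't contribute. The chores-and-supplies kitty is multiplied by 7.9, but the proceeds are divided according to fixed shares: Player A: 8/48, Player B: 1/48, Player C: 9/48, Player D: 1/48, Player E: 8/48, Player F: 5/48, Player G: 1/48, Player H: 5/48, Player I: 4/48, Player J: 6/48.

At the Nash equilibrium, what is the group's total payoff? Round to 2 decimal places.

1135.90 dollars

Player j's private return per contributed unit is 7.9 × (j's share). Contributing is weakly dominant for j when that share is at least 1/7.9 = 0.1266, and contributing 0 is dominant otherwise.
Player A, Player C and Player E are above the threshold, contributing 37 each; the remaining 7 contribute 0. Total contributed: 111.
The chores-and-supplies kitty pays out 7.9 × 111 = 876.90 in total (split across the unequal shares, but the aggregate is all that matters for the group sum).
The 7 free-riders keep 37 each, adding 259. Group total = 259 + 876.90 = 1135.90.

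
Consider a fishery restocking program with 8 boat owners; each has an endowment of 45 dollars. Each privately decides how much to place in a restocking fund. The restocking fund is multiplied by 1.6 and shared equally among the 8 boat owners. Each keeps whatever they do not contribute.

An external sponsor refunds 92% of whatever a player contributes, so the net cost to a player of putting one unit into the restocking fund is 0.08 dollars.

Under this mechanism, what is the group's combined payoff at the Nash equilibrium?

907.20 dollars

Under the mechanism each unit contributed yields (1.6/8) / 0.08 = 2.5000 back to its contributor per unit of net cost, which exceeds 1, making full contribution the dominant choice for everyone.
So the Nash equilibrium is full contribution by all 8; the group earns 8 × (45 × 0.92 + 1.6 × 45) = 907.20.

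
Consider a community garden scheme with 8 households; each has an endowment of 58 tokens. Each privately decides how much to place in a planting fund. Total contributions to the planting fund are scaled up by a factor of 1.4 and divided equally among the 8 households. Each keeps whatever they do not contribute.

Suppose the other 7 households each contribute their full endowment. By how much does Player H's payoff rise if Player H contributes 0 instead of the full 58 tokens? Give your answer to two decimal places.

47.85 tokens

Switching from a contribution of 58 to 0 lets Player H keep an extra 58 tokens, but lowers the planting fund by 58, which costs Player H their own share of that drop: 1.4/8 × 58 = 10.15.
Net gain = 58 − 10.15 = 47.85. The private return per contributed unit (0.1750) is below 1, so free-riding is indeed the best response regardless of what the others do.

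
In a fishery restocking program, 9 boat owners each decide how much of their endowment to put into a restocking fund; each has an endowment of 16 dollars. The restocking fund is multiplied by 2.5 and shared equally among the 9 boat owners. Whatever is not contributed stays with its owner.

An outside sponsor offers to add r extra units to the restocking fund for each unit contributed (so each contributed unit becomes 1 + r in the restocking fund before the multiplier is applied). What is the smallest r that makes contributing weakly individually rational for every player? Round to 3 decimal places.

With matching at rate r, one contributed unit becomes (1 + r) in the restocking fund and returns 2.5 × (1 + r) / 9 to the contributor.
Setting this equal to 1: 1 + r = 9/2.5 = 3.6000.
So the minimum matching rate is r = 3.6000 − 1 = 2.600.

2.600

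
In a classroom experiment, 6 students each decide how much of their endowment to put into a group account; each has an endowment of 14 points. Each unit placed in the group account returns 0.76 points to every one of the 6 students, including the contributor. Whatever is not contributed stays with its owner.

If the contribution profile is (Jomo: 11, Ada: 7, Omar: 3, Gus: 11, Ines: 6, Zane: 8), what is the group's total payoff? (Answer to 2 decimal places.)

247.76 points

Total contributed: 11 + 7 + 3 + 11 + 6 + 8 = 46; total kept: 6 × 14 − 46 = 38.
The group account pays out 0.76 × 6 × 46 = 209.76 in aggregate.
Group total = 38 + 209.76 = 247.76.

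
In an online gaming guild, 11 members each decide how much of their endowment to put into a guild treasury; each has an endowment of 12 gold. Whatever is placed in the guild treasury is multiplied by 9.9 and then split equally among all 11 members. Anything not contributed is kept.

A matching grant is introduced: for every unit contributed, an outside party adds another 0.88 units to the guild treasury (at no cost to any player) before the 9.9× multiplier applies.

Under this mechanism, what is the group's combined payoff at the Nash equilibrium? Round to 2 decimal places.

2456.78 gold

The effective private return per unit is now 9.9 × 1.88 / 11 = 1.6920 > 1, so every player's dominant strategy flips to full contribution.
At the Nash equilibrium everyone contributes 12. Group total payoff = 9.9 × 1.88 × 132 = 2456.78.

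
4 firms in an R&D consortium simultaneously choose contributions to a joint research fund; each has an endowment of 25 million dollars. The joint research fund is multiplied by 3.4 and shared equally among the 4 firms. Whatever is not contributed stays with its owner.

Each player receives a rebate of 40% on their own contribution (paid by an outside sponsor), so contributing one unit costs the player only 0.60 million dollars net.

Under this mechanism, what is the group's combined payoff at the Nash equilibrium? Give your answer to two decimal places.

With the mechanism, a contributed unit returns (3.4/4) / 0.60 = 1.4167 per unit of net cost to the contributor — now above 1 — so contributing fully is weakly dominant for every player.
At the Nash equilibrium everyone contributes 25. Group total payoff = 4 × (25 × 0.40 + 3.4 × 25) = 380.00.

380.00 million dollars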